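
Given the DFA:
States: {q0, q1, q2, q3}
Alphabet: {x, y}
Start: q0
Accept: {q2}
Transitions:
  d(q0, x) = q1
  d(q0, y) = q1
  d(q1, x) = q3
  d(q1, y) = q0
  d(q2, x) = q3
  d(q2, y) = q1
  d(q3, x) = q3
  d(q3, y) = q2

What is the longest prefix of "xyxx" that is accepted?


Run the DFA, marking each prefix where the state is accepting:
  "" -> q0 [reject]
  "x" -> q1 [reject]
  "xy" -> q0 [reject]
  "xyx" -> q1 [reject]
  "xyxx" -> q3 [reject]

No prefix is accepted


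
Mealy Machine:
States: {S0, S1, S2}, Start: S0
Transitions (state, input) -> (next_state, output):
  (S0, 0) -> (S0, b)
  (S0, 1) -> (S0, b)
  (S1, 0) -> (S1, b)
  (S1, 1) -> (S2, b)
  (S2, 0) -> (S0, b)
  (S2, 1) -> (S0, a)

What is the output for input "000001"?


Step-by-step:
  (S0, 0) -> (S0, b)
  (S0, 0) -> (S0, b)
  (S0, 0) -> (S0, b)
  (S0, 0) -> (S0, b)
  (S0, 0) -> (S0, b)
  (S0, 1) -> (S0, b)

"bbbbbb"


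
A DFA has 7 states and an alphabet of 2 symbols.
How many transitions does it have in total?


Each state has exactly one transition per symbol.
7 * 2 = 14

14


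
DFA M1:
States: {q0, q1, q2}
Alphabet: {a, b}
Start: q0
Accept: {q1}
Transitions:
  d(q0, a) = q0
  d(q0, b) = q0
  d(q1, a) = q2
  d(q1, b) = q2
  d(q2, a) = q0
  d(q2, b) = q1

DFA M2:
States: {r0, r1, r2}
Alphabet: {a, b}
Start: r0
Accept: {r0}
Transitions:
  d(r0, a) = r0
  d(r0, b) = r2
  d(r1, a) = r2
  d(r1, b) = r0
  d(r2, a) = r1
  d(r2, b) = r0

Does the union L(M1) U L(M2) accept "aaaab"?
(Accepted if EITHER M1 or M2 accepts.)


M1: final=q0 accepted=False
M2: final=r2 accepted=False

No, union rejects (neither accepts)


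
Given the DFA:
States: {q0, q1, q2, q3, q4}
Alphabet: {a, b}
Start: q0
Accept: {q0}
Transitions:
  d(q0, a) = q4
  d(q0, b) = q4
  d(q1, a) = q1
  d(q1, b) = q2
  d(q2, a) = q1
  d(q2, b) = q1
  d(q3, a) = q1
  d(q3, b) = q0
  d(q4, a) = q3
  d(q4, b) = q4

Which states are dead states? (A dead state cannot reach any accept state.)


Forward reachability from each state:
  q0 -> reaches accept state q0 (live)
  q1 -> reaches {q1, q2}, no accept state (dead)
  q2 -> reaches {q1, q2}, no accept state (dead)
  q3 -> reaches accept state q0 (live)
  q4 -> reaches accept state q0 (live)

{q1, q2}


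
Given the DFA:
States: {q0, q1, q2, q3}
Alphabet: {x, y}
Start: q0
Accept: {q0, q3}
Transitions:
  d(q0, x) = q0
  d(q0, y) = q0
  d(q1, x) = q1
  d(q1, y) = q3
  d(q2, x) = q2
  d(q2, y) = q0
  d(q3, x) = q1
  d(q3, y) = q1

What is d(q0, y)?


Looking up transition d(q0, y)

q0


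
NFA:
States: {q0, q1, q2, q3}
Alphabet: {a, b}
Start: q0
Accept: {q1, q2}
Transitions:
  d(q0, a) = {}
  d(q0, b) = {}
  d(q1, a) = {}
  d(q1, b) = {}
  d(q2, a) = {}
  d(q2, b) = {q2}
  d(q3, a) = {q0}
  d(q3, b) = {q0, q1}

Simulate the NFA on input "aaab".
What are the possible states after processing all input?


Start: {q0}
  --a--> {}
  --a--> {}
  --a--> {}
  --b--> {}

{} (empty set, no valid transitions)


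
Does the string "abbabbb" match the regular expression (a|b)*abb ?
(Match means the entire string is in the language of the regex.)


|string| = 7; first = 'a'; last = 'b'

No, "abbabbb" does not match (a|b)*abb


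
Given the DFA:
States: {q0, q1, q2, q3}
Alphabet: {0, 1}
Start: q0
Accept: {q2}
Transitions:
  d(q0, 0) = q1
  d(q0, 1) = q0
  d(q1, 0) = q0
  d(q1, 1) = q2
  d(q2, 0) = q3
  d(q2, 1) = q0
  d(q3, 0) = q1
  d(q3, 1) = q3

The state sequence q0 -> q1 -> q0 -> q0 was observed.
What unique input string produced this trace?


Trace back each transition to find the symbol:
  q0 --[0]--> q1
  q1 --[0]--> q0
  q0 --[1]--> q0

"001"


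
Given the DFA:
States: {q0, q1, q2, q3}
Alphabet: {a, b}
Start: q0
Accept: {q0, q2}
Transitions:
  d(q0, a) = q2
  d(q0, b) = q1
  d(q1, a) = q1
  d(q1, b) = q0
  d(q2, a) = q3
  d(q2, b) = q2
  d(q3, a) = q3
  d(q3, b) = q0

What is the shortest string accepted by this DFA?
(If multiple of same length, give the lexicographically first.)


BFS by string length (lex-first path to each state shown):
  len 0: q0<-""
Found accept state at length 0.

"" (empty string)


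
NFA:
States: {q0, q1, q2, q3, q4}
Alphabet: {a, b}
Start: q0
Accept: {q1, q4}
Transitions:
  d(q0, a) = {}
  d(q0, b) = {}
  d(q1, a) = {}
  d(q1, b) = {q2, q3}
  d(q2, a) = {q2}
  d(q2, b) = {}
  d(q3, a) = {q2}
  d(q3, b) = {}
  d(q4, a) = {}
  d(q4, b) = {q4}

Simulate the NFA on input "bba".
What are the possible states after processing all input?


Start: {q0}
  --b--> {}
  --b--> {}
  --a--> {}

{} (empty set, no valid transitions)


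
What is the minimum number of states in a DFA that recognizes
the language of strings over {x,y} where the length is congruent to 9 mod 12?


States track (length) mod 12.
Need 12 states: one per remainder 0..11; accept = remainder 9.

12


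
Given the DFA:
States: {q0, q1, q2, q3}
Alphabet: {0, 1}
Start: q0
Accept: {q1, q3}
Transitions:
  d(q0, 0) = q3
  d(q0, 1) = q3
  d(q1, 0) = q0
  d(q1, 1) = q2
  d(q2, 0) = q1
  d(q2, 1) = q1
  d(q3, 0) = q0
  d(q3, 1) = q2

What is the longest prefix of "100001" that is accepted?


Run the DFA, marking each prefix where the state is accepting:
  "" -> q0 [reject]
  "1" -> q3 [accept]
  "10" -> q0 [reject]
  "100" -> q3 [accept]
  "1000" -> q0 [reject]
  "10000" -> q3 [accept]
  "100001" -> q2 [reject]

"10000"


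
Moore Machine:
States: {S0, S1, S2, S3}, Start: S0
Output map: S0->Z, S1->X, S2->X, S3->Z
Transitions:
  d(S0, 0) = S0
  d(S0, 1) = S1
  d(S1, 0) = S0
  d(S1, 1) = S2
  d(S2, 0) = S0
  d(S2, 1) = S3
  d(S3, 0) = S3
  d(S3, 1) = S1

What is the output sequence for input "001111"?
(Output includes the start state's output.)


Start: S0 (output Z)
  --0--> S0 (output Z)
  --0--> S0 (output Z)
  --1--> S1 (output X)
  --1--> S2 (output X)
  --1--> S3 (output Z)
  --1--> S1 (output X)

"ZZZXXZX"


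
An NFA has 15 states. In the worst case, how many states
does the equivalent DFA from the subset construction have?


Subset construction: one DFA state per subset of NFA states.
2^15 = 32768

32768


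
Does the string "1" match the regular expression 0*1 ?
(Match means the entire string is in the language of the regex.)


|string| = 1; first = '1'; last = '1'

Yes, "1" matches 0*1


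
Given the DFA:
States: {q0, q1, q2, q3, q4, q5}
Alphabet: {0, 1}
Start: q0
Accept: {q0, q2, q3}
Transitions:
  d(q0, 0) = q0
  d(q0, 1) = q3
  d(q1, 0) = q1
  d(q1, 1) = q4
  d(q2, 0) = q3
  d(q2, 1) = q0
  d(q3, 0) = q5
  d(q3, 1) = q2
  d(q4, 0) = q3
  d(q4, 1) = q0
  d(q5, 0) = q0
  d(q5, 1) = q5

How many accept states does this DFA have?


Accept states listed: {q0, q2, q3}
Counting: q0(1) q2(2) q3(3)

3


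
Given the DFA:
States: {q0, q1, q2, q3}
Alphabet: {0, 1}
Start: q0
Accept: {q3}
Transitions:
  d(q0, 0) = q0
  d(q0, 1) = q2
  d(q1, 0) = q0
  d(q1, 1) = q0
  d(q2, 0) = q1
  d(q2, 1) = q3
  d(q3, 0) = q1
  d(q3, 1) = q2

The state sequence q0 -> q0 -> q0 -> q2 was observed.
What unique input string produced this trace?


Trace back each transition to find the symbol:
  q0 --[0]--> q0
  q0 --[0]--> q0
  q0 --[1]--> q2

"001"


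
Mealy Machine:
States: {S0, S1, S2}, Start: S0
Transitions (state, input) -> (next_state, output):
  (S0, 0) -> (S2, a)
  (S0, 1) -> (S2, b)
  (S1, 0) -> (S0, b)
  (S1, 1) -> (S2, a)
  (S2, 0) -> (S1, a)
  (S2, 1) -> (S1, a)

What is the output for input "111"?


Step-by-step:
  (S0, 1) -> (S2, b)
  (S2, 1) -> (S1, a)
  (S1, 1) -> (S2, a)

"baa"


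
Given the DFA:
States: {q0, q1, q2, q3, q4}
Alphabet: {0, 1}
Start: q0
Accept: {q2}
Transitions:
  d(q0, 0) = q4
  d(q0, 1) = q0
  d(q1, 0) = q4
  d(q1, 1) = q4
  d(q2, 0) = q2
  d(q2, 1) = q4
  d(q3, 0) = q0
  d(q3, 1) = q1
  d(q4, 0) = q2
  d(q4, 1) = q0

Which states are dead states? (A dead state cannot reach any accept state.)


Forward reachability from each state:
  q0 -> reaches accept state q2 (live)
  q1 -> reaches accept state q2 (live)
  q2 -> reaches accept state q2 (live)
  q3 -> reaches accept state q2 (live)
  q4 -> reaches accept state q2 (live)

None (all states can reach an accept state)


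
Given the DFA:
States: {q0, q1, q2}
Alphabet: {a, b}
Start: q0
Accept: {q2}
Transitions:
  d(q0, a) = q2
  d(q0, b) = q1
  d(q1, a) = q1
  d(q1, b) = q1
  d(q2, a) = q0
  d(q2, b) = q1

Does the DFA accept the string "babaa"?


Trace: q0 -> q1 -> q1 -> q1 -> q1 -> q1
Final state: q1
Accept states: {q2}

No, rejected (final state q1 is not an accept state)


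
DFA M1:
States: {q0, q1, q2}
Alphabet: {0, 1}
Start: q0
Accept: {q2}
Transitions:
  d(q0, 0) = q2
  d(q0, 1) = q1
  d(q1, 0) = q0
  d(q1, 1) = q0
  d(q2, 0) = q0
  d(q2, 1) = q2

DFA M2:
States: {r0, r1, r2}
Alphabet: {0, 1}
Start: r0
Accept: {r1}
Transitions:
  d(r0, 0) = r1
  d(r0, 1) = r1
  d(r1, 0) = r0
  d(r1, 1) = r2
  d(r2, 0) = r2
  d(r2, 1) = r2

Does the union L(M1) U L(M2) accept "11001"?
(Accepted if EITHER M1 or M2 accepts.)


M1: final=q1 accepted=False
M2: final=r2 accepted=False

No, union rejects (neither accepts)


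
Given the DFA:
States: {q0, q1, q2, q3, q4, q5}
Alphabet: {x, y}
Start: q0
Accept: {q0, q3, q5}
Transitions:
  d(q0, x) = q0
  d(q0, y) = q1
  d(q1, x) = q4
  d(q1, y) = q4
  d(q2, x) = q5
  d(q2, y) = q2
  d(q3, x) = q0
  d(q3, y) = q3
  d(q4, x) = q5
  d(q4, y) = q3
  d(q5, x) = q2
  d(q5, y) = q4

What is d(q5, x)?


Looking up transition d(q5, x)

q2


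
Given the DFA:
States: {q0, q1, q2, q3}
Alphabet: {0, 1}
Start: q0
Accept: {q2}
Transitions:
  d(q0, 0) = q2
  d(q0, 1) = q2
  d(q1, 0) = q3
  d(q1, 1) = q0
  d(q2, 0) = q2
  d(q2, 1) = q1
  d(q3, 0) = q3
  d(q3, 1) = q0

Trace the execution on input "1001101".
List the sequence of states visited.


Input: 1001101
d(q0, 1) = q2
d(q2, 0) = q2
d(q2, 0) = q2
d(q2, 1) = q1
d(q1, 1) = q0
d(q0, 0) = q2
d(q2, 1) = q1


q0 -> q2 -> q2 -> q2 -> q1 -> q0 -> q2 -> q1


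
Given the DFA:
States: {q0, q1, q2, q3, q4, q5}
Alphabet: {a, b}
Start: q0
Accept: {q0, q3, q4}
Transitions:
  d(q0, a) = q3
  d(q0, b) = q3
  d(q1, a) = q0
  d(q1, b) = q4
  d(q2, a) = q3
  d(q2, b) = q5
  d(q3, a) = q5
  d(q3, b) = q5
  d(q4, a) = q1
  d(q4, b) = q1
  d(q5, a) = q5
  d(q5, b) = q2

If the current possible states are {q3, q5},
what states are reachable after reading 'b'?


Apply transition on 'b' from each current state:
  d(q3, b) = q5
  d(q5, b) = q2

{q2, q5}


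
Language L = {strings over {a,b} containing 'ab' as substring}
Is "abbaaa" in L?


'ab' occurs at index 0

Yes, "abbaaa" is in L


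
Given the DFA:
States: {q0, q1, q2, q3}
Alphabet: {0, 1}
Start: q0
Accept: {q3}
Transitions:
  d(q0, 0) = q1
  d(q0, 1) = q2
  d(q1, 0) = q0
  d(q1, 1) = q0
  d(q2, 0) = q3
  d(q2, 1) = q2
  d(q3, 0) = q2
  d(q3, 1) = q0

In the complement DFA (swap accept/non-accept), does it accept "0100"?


Trace: q0 -> q1 -> q0 -> q1 -> q0
Final: q0
Original accept: {q3}
Complement: q0 is not in original accept

Yes, complement accepts (original rejects)


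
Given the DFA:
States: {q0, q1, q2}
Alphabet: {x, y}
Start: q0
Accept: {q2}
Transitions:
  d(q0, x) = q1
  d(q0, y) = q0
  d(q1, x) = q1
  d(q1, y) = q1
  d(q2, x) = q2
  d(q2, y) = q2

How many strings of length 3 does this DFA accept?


Enumerating all length-3 strings:
  "xxx" -> q1 [reject]
  "xxy" -> q1 [reject]
  "xyx" -> q1 [reject]
  "xyy" -> q1 [reject]
  "yxx" -> q1 [reject]
  "yxy" -> q1 [reject]
  "yyx" -> q1 [reject]
  "yyy" -> q0 [reject]

0 out of 8


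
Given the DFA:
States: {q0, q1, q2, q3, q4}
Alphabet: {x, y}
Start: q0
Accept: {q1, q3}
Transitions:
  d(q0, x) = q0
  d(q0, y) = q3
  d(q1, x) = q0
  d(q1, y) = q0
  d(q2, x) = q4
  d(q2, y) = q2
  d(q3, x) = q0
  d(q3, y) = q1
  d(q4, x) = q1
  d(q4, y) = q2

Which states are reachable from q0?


BFS from q0:
  layer 0: {q0}
  layer 1: {q3}
  layer 2: {q1}

{q0, q1, q3}


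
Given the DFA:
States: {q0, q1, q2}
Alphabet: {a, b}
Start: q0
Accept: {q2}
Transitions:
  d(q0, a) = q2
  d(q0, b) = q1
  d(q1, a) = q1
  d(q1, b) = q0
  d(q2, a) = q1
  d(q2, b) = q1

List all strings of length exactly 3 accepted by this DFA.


All strings of length 3: 8 total
Accepted: 1

"bba"


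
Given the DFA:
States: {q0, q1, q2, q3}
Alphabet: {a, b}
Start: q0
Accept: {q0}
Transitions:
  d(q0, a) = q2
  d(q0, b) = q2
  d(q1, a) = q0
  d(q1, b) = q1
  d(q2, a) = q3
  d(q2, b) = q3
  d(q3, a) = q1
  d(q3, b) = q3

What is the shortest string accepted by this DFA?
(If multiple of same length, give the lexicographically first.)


BFS by string length (lex-first path to each state shown):
  len 0: q0<-""
Found accept state at length 0.

"" (empty string)


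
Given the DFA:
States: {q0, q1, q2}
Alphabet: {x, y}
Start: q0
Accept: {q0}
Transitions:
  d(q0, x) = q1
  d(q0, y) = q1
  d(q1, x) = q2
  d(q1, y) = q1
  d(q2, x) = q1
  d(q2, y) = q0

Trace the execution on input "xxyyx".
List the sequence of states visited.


Input: xxyyx
d(q0, x) = q1
d(q1, x) = q2
d(q2, y) = q0
d(q0, y) = q1
d(q1, x) = q2


q0 -> q1 -> q2 -> q0 -> q1 -> q2


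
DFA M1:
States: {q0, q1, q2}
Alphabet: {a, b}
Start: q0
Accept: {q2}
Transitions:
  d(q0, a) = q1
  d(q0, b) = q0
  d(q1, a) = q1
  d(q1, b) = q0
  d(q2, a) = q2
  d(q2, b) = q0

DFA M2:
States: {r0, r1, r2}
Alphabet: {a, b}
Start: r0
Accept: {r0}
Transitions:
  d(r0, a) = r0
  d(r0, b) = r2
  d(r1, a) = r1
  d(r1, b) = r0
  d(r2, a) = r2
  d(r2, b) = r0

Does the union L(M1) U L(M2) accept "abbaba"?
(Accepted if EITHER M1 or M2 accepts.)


M1: final=q1 accepted=False
M2: final=r2 accepted=False

No, union rejects (neither accepts)


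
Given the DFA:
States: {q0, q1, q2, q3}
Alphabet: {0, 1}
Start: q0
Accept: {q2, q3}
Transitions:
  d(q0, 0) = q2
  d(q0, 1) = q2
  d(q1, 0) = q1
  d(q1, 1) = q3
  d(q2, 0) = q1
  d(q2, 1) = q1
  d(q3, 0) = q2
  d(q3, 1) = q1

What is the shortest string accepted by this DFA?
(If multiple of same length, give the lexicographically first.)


BFS by string length (lex-first path to each state shown):
  len 0: q0<-""
  len 1: q2<-"0"
Found accept state at length 1.

"0"


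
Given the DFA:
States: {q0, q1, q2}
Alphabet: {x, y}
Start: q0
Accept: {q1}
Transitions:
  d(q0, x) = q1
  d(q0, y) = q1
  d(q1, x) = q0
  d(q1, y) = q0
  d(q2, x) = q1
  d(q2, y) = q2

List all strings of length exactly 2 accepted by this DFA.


All strings of length 2: 4 total
Accepted: 0

None


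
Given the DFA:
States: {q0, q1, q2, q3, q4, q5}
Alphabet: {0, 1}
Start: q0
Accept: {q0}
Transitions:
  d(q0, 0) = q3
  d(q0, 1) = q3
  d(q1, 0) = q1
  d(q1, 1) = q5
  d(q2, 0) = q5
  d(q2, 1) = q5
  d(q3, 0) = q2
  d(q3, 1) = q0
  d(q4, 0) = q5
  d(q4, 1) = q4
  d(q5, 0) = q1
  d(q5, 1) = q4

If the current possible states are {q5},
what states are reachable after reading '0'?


Apply transition on '0' from each current state:
  d(q5, 0) = q1

{q1}


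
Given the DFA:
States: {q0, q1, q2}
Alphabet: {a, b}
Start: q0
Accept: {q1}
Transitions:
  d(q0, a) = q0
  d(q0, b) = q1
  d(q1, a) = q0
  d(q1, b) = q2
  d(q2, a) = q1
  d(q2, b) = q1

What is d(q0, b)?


Looking up transition d(q0, b)

q1


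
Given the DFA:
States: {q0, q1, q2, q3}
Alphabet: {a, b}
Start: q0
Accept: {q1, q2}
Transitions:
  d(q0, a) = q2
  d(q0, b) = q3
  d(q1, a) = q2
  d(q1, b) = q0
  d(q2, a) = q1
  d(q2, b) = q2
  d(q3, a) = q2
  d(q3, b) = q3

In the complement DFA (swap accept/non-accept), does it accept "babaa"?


Trace: q0 -> q3 -> q2 -> q2 -> q1 -> q2
Final: q2
Original accept: {q1, q2}
Complement: q2 is in original accept

No, complement rejects (original accepts)


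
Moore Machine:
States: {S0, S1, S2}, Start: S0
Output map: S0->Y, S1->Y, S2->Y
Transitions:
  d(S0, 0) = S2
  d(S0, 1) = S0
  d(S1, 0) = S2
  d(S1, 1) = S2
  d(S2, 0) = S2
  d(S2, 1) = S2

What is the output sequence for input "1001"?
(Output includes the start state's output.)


Start: S0 (output Y)
  --1--> S0 (output Y)
  --0--> S2 (output Y)
  --0--> S2 (output Y)
  --1--> S2 (output Y)

"YYYYY"


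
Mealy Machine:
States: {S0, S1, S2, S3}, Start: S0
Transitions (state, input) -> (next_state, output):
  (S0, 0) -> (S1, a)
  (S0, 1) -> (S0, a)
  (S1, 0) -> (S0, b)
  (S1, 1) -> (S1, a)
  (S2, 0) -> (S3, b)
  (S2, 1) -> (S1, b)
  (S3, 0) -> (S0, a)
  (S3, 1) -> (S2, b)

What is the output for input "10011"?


Step-by-step:
  (S0, 1) -> (S0, a)
  (S0, 0) -> (S1, a)
  (S1, 0) -> (S0, b)
  (S0, 1) -> (S0, a)
  (S0, 1) -> (S0, a)

"aabaa"


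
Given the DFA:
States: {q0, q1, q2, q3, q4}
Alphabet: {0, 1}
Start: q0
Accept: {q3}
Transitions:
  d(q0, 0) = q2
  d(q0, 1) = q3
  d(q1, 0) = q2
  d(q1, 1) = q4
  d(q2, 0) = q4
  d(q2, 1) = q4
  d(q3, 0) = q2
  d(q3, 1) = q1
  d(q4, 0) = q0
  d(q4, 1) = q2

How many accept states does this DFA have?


Accept states listed: {q3}
Counting: q3(1)

1


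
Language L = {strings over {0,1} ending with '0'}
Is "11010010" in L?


last symbol = '0'

Yes, "11010010" is in L


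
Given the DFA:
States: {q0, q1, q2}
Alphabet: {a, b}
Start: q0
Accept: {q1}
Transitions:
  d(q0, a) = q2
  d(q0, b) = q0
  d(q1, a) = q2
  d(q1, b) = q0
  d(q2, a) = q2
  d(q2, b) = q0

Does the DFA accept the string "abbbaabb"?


Trace: q0 -> q2 -> q0 -> q0 -> q0 -> q2 -> q2 -> q0 -> q0
Final state: q0
Accept states: {q1}

No, rejected (final state q0 is not an accept state)


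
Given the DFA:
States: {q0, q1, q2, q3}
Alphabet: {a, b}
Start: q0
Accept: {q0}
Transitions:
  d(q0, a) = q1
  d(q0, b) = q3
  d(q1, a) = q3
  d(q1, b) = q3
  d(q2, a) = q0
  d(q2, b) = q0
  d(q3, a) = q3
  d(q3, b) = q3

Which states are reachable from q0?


BFS from q0:
  layer 0: {q0}
  layer 1: {q1, q3}

{q0, q1, q3}


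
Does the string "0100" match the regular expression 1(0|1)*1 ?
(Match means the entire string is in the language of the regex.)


|string| = 4; first = '0'; last = '0'

No, "0100" does not match 1(0|1)*1


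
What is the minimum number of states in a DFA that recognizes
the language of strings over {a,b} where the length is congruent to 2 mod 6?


States track (length) mod 6.
Need 6 states: one per remainder 0..5; accept = remainder 2.

6


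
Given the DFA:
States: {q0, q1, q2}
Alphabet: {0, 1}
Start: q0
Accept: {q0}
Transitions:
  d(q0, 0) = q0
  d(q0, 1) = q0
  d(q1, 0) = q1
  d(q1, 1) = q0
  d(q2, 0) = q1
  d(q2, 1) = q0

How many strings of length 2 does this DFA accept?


Enumerating all length-2 strings:
  "00" -> q0 [accept]
  "01" -> q0 [accept]
  "10" -> q0 [accept]
  "11" -> q0 [accept]

4 out of 4


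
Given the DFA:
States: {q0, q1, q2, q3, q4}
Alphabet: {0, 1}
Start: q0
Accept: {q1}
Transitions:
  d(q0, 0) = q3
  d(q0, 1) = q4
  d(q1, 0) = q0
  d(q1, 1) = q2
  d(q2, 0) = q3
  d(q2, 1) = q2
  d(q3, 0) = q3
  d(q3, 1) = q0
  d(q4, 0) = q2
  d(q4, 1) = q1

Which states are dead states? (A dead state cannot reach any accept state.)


Forward reachability from each state:
  q0 -> reaches accept state q1 (live)
  q1 -> reaches accept state q1 (live)
  q2 -> reaches accept state q1 (live)
  q3 -> reaches accept state q1 (live)
  q4 -> reaches accept state q1 (live)

None (all states can reach an accept state)


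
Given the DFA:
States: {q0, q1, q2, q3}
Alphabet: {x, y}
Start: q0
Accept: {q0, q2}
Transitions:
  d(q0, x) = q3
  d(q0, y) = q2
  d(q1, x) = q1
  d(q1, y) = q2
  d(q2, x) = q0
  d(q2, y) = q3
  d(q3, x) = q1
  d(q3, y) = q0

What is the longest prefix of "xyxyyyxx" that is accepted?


Run the DFA, marking each prefix where the state is accepting:
  "" -> q0 [accept]
  "x" -> q3 [reject]
  "xy" -> q0 [accept]
  "xyx" -> q3 [reject]
  "xyxy" -> q0 [accept]
  "xyxyy" -> q2 [accept]
  "xyxyyy" -> q3 [reject]
  "xyxyyyx" -> q1 [reject]
  "xyxyyyxx" -> q1 [reject]

"xyxyy"


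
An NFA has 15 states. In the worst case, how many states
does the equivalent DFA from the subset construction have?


Subset construction: one DFA state per subset of NFA states.
2^15 = 32768

32768


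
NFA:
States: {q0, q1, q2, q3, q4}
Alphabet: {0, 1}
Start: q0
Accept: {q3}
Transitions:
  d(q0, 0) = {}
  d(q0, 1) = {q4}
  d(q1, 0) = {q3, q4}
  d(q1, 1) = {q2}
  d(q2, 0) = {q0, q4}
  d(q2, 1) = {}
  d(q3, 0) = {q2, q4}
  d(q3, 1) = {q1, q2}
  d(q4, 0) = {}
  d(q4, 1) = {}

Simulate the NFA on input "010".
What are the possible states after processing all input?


Start: {q0}
  --0--> {}
  --1--> {}
  --0--> {}

{} (empty set, no valid transitions)


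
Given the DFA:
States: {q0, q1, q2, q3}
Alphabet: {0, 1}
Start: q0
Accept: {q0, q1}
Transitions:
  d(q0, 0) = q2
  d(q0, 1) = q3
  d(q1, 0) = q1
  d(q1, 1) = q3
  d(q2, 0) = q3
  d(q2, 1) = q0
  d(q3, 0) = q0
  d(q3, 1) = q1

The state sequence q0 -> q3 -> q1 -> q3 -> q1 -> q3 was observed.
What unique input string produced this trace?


Trace back each transition to find the symbol:
  q0 --[1]--> q3
  q3 --[1]--> q1
  q1 --[1]--> q3
  q3 --[1]--> q1
  q1 --[1]--> q3

"11111"


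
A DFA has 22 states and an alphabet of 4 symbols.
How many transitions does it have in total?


Each state has exactly one transition per symbol.
22 * 4 = 88

88


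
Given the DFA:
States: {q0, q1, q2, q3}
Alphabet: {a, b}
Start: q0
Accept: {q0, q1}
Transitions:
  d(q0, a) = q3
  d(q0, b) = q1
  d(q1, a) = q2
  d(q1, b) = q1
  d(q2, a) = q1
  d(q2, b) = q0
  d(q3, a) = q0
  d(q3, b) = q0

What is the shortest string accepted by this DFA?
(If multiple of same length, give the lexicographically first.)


BFS by string length (lex-first path to each state shown):
  len 0: q0<-""
Found accept state at length 0.

"" (empty string)


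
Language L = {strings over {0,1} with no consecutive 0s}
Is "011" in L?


'00' does not occur

Yes, "011" is in L


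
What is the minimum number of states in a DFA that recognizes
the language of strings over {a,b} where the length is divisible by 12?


States track (length) mod 12.
Need 12 states: one per remainder 0..11; accept = remainder 0.

12


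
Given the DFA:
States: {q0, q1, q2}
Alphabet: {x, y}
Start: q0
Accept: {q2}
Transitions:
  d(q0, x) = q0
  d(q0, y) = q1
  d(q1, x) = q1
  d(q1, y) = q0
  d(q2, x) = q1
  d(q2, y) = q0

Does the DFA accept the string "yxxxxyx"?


Trace: q0 -> q1 -> q1 -> q1 -> q1 -> q1 -> q0 -> q0
Final state: q0
Accept states: {q2}

No, rejected (final state q0 is not an accept state)


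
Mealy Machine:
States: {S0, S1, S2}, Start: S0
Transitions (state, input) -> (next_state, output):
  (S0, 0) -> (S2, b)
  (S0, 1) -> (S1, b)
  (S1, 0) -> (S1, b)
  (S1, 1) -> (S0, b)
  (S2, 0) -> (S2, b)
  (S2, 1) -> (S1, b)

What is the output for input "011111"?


Step-by-step:
  (S0, 0) -> (S2, b)
  (S2, 1) -> (S1, b)
  (S1, 1) -> (S0, b)
  (S0, 1) -> (S1, b)
  (S1, 1) -> (S0, b)
  (S0, 1) -> (S1, b)

"bbbbbb"


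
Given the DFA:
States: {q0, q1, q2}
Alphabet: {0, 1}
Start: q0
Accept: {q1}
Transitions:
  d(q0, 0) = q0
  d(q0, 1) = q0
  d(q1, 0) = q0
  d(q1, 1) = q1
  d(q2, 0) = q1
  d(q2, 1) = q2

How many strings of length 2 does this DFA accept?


Enumerating all length-2 strings:
  "00" -> q0 [reject]
  "01" -> q0 [reject]
  "10" -> q0 [reject]
  "11" -> q0 [reject]

0 out of 4


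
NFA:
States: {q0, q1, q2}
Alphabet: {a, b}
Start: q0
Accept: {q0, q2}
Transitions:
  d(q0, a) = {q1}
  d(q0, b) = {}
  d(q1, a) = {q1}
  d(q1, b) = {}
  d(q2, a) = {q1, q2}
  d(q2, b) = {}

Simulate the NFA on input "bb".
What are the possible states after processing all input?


Start: {q0}
  --b--> {}
  --b--> {}

{} (empty set, no valid transitions)


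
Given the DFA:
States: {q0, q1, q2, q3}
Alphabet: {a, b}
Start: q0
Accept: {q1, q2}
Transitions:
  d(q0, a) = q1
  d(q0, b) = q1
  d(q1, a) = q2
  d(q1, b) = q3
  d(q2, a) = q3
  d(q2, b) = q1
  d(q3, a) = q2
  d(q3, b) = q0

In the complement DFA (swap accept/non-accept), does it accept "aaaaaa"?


Trace: q0 -> q1 -> q2 -> q3 -> q2 -> q3 -> q2
Final: q2
Original accept: {q1, q2}
Complement: q2 is in original accept

No, complement rejects (original accepts)


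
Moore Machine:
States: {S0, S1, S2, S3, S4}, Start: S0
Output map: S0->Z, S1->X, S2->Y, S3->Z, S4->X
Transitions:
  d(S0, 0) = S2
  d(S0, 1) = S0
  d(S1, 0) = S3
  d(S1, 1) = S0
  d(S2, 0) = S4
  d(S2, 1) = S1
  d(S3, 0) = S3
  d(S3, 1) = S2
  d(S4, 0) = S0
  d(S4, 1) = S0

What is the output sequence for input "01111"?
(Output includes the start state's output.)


Start: S0 (output Z)
  --0--> S2 (output Y)
  --1--> S1 (output X)
  --1--> S0 (output Z)
  --1--> S0 (output Z)
  --1--> S0 (output Z)

"ZYXZZZ"


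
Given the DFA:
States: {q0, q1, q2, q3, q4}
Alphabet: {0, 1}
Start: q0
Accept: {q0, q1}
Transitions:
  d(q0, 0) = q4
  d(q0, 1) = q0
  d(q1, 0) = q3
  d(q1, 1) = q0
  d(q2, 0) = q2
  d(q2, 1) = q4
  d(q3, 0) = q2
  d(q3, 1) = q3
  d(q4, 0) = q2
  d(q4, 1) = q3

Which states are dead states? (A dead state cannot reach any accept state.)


Forward reachability from each state:
  q0 -> reaches accept state q0 (live)
  q1 -> reaches accept state q0 (live)
  q2 -> reaches {q2, q3, q4}, no accept state (dead)
  q3 -> reaches {q2, q3, q4}, no accept state (dead)
  q4 -> reaches {q2, q3, q4}, no accept state (dead)

{q2, q3, q4}


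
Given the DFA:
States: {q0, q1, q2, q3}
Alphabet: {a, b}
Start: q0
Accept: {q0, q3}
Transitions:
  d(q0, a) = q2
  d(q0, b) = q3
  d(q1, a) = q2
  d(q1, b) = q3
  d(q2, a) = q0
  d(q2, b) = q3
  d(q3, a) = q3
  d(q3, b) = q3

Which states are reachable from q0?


BFS from q0:
  layer 0: {q0}
  layer 1: {q2, q3}

{q0, q2, q3}


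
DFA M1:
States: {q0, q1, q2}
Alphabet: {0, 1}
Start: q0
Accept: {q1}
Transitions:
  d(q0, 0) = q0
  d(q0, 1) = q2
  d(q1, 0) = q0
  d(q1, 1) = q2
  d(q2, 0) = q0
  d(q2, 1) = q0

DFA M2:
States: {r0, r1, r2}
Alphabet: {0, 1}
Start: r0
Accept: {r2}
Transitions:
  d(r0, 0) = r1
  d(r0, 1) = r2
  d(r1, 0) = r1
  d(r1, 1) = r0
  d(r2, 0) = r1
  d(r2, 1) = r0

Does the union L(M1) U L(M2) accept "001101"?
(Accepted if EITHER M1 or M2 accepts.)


M1: final=q2 accepted=False
M2: final=r0 accepted=False

No, union rejects (neither accepts)


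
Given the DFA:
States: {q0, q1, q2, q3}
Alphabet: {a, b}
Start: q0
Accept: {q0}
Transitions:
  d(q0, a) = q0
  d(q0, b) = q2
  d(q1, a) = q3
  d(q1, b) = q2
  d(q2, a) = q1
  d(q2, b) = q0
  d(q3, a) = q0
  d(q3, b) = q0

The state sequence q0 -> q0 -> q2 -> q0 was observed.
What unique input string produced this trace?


Trace back each transition to find the symbol:
  q0 --[a]--> q0
  q0 --[b]--> q2
  q2 --[b]--> q0

"abb"


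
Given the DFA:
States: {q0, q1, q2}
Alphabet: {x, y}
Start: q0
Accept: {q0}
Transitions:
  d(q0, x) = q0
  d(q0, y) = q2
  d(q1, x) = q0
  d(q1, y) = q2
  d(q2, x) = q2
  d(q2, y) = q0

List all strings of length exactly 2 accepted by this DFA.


All strings of length 2: 4 total
Accepted: 2

"xx", "yy"


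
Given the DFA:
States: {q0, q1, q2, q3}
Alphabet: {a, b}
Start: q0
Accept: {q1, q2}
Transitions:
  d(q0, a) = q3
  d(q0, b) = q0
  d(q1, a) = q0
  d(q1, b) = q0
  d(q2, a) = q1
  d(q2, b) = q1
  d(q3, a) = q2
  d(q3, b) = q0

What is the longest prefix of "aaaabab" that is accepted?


Run the DFA, marking each prefix where the state is accepting:
  "" -> q0 [reject]
  "a" -> q3 [reject]
  "aa" -> q2 [accept]
  "aaa" -> q1 [accept]
  "aaaa" -> q0 [reject]
  "aaaab" -> q0 [reject]
  "aaaaba" -> q3 [reject]
  "aaaabab" -> q0 [reject]

"aaa"


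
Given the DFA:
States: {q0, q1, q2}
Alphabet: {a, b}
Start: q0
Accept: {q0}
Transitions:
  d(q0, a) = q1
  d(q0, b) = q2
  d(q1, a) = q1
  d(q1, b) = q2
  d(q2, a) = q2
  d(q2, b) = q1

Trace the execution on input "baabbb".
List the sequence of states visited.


Input: baabbb
d(q0, b) = q2
d(q2, a) = q2
d(q2, a) = q2
d(q2, b) = q1
d(q1, b) = q2
d(q2, b) = q1


q0 -> q2 -> q2 -> q2 -> q1 -> q2 -> q1


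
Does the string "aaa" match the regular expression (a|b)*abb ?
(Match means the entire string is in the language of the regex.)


|string| = 3; first = 'a'; last = 'a'

No, "aaa" does not match (a|b)*abb


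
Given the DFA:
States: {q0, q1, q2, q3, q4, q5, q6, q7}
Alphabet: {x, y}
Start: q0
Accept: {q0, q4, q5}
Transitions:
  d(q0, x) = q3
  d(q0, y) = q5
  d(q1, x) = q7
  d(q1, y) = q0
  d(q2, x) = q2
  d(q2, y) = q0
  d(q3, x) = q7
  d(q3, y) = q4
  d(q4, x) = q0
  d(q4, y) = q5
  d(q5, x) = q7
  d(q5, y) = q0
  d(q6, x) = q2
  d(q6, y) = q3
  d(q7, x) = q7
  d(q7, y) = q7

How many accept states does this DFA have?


Accept states listed: {q0, q4, q5}
Counting: q0(1) q4(2) q5(3)

3


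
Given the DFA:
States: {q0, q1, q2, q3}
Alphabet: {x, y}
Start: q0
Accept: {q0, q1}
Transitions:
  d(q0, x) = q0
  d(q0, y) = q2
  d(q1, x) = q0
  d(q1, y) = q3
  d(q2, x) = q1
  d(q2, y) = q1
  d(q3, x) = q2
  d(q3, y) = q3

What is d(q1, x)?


Looking up transition d(q1, x)

q0


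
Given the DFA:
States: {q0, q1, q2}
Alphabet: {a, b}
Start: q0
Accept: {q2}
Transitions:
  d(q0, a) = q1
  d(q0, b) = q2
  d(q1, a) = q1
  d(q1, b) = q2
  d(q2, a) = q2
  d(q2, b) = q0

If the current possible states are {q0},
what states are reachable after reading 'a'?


Apply transition on 'a' from each current state:
  d(q0, a) = q1

{q1}


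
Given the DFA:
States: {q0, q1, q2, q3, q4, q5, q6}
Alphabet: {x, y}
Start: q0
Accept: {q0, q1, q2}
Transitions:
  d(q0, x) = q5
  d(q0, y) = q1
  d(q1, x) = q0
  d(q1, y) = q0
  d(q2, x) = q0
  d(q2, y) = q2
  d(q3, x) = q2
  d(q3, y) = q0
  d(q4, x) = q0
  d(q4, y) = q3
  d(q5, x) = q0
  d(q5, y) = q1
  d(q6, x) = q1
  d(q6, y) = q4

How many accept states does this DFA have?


Accept states listed: {q0, q1, q2}
Counting: q0(1) q1(2) q2(3)

3


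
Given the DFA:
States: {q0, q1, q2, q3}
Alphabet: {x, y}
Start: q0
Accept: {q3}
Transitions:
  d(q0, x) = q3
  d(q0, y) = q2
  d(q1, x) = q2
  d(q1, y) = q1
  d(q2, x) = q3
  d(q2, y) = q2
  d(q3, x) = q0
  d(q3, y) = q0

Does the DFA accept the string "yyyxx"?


Trace: q0 -> q2 -> q2 -> q2 -> q3 -> q0
Final state: q0
Accept states: {q3}

No, rejected (final state q0 is not an accept state)


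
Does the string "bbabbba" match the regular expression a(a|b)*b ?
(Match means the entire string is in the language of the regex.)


|string| = 7; first = 'b'; last = 'a'

No, "bbabbba" does not match a(a|b)*b


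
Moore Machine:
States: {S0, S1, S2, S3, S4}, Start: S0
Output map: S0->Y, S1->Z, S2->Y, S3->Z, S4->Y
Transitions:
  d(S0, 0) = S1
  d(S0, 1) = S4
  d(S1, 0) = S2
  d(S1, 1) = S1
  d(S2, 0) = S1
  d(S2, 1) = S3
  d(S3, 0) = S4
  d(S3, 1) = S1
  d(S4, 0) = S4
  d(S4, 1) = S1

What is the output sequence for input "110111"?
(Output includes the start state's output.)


Start: S0 (output Y)
  --1--> S4 (output Y)
  --1--> S1 (output Z)
  --0--> S2 (output Y)
  --1--> S3 (output Z)
  --1--> S1 (output Z)
  --1--> S1 (output Z)

"YYZYZZZ"


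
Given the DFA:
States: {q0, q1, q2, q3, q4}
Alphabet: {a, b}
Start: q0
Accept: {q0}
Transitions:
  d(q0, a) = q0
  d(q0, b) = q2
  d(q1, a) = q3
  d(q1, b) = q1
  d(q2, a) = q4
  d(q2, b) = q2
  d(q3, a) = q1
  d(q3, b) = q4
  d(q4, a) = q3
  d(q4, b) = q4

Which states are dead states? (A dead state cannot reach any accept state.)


Forward reachability from each state:
  q0 -> reaches accept state q0 (live)
  q1 -> reaches {q1, q3, q4}, no accept state (dead)
  q2 -> reaches {q1, q2, q3, q4}, no accept state (dead)
  q3 -> reaches {q1, q3, q4}, no accept state (dead)
  q4 -> reaches {q1, q3, q4}, no accept state (dead)

{q1, q2, q3, q4}


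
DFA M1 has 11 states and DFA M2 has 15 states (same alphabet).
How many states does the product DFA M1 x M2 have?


Product construction pairs every M1 state with every M2 state.
11 * 15 = 165

165


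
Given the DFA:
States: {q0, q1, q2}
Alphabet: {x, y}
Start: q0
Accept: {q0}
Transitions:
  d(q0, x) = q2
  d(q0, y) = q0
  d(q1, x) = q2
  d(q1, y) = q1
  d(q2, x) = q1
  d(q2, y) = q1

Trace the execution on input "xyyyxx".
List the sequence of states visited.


Input: xyyyxx
d(q0, x) = q2
d(q2, y) = q1
d(q1, y) = q1
d(q1, y) = q1
d(q1, x) = q2
d(q2, x) = q1


q0 -> q2 -> q1 -> q1 -> q1 -> q2 -> q1


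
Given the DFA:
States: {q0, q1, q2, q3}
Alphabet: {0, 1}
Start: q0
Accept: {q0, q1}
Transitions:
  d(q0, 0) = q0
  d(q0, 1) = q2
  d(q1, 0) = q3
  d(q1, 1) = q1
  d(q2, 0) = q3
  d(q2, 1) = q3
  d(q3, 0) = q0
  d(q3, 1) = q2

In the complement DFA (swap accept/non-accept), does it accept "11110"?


Trace: q0 -> q2 -> q3 -> q2 -> q3 -> q0
Final: q0
Original accept: {q0, q1}
Complement: q0 is in original accept

No, complement rejects (original accepts)


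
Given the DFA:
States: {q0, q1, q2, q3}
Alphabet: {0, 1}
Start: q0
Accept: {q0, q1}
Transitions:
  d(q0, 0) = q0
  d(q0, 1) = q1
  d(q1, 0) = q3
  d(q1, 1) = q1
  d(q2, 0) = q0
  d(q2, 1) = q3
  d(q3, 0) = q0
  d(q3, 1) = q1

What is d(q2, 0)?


Looking up transition d(q2, 0)

q0


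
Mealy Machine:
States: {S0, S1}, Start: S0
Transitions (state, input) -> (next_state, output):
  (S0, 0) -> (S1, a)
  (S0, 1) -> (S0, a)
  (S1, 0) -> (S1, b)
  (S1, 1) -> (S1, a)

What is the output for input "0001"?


Step-by-step:
  (S0, 0) -> (S1, a)
  (S1, 0) -> (S1, b)
  (S1, 0) -> (S1, b)
  (S1, 1) -> (S1, a)

"abba"


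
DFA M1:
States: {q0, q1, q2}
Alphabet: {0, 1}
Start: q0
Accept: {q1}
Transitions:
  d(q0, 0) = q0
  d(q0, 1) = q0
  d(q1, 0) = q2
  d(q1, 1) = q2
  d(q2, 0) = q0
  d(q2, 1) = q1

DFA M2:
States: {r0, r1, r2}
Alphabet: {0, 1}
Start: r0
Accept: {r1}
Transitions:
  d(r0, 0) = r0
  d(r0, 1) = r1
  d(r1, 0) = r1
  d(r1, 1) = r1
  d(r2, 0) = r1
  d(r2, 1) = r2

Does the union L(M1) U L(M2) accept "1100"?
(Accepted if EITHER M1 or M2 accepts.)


M1: final=q0 accepted=False
M2: final=r1 accepted=True

Yes, union accepts


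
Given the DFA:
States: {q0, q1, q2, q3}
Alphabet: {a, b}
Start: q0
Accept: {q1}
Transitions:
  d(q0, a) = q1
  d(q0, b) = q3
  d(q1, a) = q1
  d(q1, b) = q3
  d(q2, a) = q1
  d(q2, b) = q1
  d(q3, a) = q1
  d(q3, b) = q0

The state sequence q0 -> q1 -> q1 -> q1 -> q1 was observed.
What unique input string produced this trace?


Trace back each transition to find the symbol:
  q0 --[a]--> q1
  q1 --[a]--> q1
  q1 --[a]--> q1
  q1 --[a]--> q1

"aaaa"


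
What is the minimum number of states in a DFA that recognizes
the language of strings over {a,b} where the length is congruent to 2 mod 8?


States track (length) mod 8.
Need 8 states: one per remainder 0..7; accept = remainder 2.

8


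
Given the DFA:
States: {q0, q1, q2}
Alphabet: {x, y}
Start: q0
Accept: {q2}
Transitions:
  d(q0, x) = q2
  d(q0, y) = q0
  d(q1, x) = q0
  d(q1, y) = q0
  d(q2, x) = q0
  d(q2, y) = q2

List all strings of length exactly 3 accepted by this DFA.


All strings of length 3: 8 total
Accepted: 4

"xxx", "xyy", "yxy", "yyx"


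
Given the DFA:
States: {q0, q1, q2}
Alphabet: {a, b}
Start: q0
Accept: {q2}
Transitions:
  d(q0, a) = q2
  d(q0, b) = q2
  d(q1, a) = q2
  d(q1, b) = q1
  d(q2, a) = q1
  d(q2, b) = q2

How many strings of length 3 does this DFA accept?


Enumerating all length-3 strings:
  "aaa" -> q2 [accept]
  "aab" -> q1 [reject]
  "aba" -> q1 [reject]
  "abb" -> q2 [accept]
  "baa" -> q2 [accept]
  "bab" -> q1 [reject]
  "bba" -> q1 [reject]
  "bbb" -> q2 [accept]

4 out of 8


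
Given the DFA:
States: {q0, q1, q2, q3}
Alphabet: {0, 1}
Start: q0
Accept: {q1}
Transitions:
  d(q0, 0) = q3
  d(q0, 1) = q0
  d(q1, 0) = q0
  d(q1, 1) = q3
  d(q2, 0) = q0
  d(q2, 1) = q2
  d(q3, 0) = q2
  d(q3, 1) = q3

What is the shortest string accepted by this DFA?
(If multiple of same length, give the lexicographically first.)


BFS by string length (lex-first path to each state shown):
  len 0: q0<-""
  len 1: q0<-"1", q3<-"0"
  len 2: q0<-"11", q2<-"00", q3<-"01"
  len 3: q0<-"000", q2<-"001", q3<-"011"
  len 4: q0<-"0001", q2<-"0011", q3<-"0000"
  len 5: q0<-"00011", q2<-"00000", q3<-"00001"
  len 6: q0<-"000000", q2<-"000001", q3<-"000011"
  len 7: q0<-"0000001", q2<-"0000011", q3<-"0000000"
  len 8: q0<-"00000011", q2<-"00000000", q3<-"00000001"

No string accepted (empty language)


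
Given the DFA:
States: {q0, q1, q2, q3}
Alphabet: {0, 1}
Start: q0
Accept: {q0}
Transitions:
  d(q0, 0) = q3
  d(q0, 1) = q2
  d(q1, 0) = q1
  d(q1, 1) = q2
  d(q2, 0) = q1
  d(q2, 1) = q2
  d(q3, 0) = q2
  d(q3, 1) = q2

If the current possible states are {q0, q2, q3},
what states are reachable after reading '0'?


Apply transition on '0' from each current state:
  d(q0, 0) = q3
  d(q2, 0) = q1
  d(q3, 0) = q2

{q1, q2, q3}


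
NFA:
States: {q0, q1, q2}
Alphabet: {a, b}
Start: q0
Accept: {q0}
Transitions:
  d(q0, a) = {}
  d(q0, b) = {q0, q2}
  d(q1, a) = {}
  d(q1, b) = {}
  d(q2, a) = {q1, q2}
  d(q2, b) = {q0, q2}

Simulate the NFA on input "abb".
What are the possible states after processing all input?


Start: {q0}
  --a--> {}
  --b--> {}
  --b--> {}

{} (empty set, no valid transitions)


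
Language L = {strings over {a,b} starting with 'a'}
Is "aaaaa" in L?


first symbol = 'a'

Yes, "aaaaa" is in L


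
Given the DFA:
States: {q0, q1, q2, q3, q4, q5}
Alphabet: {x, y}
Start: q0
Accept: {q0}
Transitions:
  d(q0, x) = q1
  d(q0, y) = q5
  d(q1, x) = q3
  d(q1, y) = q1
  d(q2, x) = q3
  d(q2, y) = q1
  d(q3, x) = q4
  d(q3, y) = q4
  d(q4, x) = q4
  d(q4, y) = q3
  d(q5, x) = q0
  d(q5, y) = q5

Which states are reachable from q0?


BFS from q0:
  layer 0: {q0}
  layer 1: {q1, q5}
  layer 2: {q3}
  layer 3: {q4}

{q0, q1, q3, q4, q5}


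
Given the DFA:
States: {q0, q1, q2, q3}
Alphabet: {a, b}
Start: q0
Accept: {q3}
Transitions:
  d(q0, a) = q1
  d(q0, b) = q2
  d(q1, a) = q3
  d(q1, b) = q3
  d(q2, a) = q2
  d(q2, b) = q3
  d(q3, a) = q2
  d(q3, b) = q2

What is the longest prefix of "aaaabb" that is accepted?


Run the DFA, marking each prefix where the state is accepting:
  "" -> q0 [reject]
  "a" -> q1 [reject]
  "aa" -> q3 [accept]
  "aaa" -> q2 [reject]
  "aaaa" -> q2 [reject]
  "aaaab" -> q3 [accept]
  "aaaabb" -> q2 [reject]

"aaaab"


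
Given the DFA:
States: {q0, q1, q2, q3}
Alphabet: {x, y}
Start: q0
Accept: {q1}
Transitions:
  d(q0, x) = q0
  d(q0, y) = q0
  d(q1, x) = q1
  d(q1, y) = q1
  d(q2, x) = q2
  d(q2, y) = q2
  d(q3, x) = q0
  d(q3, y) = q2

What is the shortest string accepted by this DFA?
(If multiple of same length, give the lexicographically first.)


BFS by string length (lex-first path to each state shown):
  len 0: q0<-""
  len 1: q0<-"x"
  len 2: q0<-"xx"
  len 3: q0<-"xxx"
  len 4: q0<-"xxxx"
  len 5: q0<-"xxxxx"
  len 6: q0<-"xxxxxx"
  len 7: q0<-"xxxxxxx"
  len 8: q0<-"xxxxxxxx"

No string accepted (empty language)


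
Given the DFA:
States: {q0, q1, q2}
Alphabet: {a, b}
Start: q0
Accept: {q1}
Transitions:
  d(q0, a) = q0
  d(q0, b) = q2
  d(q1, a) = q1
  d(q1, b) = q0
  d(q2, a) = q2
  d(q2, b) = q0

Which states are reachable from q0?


BFS from q0:
  layer 0: {q0}
  layer 1: {q2}

{q0, q2}


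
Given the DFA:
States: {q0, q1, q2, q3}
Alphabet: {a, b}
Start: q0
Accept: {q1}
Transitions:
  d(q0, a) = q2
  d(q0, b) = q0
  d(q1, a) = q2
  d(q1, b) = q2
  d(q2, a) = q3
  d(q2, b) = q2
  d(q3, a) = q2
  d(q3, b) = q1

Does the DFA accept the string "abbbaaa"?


Trace: q0 -> q2 -> q2 -> q2 -> q2 -> q3 -> q2 -> q3
Final state: q3
Accept states: {q1}

No, rejected (final state q3 is not an accept state)


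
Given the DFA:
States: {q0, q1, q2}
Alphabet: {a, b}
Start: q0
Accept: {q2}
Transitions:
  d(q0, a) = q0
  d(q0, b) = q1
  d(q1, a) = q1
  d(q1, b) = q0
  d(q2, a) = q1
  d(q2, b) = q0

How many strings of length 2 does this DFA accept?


Enumerating all length-2 strings:
  "aa" -> q0 [reject]
  "ab" -> q1 [reject]
  "ba" -> q1 [reject]
  "bb" -> q0 [reject]

0 out of 4


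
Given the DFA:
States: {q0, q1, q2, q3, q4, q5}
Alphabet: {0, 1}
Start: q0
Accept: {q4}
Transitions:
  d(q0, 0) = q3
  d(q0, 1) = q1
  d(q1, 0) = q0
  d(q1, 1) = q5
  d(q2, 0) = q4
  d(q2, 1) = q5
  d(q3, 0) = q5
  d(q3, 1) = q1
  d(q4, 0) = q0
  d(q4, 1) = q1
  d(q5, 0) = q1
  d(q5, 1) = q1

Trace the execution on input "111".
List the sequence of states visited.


Input: 111
d(q0, 1) = q1
d(q1, 1) = q5
d(q5, 1) = q1


q0 -> q1 -> q5 -> q1


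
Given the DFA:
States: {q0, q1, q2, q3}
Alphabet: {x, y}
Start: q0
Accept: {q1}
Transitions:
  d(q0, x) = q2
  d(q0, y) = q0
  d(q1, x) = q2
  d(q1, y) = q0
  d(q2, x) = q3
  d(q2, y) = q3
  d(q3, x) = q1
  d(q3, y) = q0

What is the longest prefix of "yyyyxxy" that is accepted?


Run the DFA, marking each prefix where the state is accepting:
  "" -> q0 [reject]
  "y" -> q0 [reject]
  "yy" -> q0 [reject]
  "yyy" -> q0 [reject]
  "yyyy" -> q0 [reject]
  "yyyyx" -> q2 [reject]
  "yyyyxx" -> q3 [reject]
  "yyyyxxy" -> q0 [reject]

No prefix is accepted
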